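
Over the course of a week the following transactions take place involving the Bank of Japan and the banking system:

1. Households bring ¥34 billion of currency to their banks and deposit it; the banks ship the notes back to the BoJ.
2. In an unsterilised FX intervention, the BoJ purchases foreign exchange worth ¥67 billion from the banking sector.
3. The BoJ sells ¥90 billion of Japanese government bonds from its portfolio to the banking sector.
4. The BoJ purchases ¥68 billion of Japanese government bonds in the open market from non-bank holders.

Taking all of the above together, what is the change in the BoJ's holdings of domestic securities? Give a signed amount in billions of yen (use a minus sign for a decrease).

-¥22 billion

BoJ balance sheet:
  Assets:      Securities −¥22B, Foreign assets +¥67B
  Liabilities: Bank reserves +¥79B, Currency in circulation −¥34B
Commercial banking system:
  Assets:      Reserves at CB +¥79B, Securities +¥90B, Foreign assets −¥67B
  Liabilities: Checkable deposits +¥102B
So the change in the BoJ's holdings of domestic securities is -¥22 billion.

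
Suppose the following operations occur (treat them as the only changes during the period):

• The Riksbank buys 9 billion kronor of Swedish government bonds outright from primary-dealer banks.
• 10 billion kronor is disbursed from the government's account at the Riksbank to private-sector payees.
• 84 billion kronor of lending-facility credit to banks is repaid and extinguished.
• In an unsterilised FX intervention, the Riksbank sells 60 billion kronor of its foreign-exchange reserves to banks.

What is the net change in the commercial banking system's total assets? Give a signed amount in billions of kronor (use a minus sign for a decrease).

-74 billion

Riksbank balance sheet:
  Assets:      Securities +9B, Loans to banks −84B, Foreign assets −60B
  Liabilities: Bank reserves −125B, Government deposits −10B
Commercial banking system:
  Assets:      Reserves at CB −125B, Securities −9B, Foreign assets +60B
  Liabilities: Checkable deposits +10B, Borrowings from CB −84B
Change in total bank assets = -74 billion.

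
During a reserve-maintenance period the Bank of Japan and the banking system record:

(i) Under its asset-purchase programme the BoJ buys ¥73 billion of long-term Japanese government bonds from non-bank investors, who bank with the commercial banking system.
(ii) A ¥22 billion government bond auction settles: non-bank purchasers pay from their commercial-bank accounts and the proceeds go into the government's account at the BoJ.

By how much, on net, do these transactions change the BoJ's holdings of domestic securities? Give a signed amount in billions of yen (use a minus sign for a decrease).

Asset purchase (from non-banks) ¥73 billion: securities added to the BoJ's portfolio → +¥73B.
Government account inflow ¥22 billion: the BoJ's securities portfolio is untouched → 0.
Net: 73 + 0 = +¥73 billion.

+¥73 billion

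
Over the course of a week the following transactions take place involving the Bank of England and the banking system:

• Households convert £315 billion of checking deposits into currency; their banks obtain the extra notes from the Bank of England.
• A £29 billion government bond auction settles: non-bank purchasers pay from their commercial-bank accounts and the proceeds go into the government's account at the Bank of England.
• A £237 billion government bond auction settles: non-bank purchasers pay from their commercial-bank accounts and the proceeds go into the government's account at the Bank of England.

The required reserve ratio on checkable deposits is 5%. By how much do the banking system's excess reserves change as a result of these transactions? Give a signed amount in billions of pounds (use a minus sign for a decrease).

Currency withdrawal £315 billion: reserves −£315B, deposits −£315B.
Government account inflow £29 billion: reserves −£29B, deposits −£29B.
Government account inflow £237 billion: reserves −£237B, deposits −£237B.
Totals: Δreserves = −£581B, Δdeposits = −£581B.
Δrequired reserves = 5% × −£581B = −£29.05B.
Δexcess reserves = Δreserves − Δrequired = −£581B − (−£29.05B) = -£551.95 billion.

-£551.95 billion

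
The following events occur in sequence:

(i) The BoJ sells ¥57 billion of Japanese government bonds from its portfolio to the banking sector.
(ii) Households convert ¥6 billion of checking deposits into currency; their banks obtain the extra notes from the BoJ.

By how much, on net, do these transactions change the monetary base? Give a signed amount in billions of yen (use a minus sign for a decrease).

OMO sale (to banks) ¥57 billion: BoJ balance sheet contracts → −¥57B.
Currency withdrawal ¥6 billion: just a shift between currency and reserves — both are base money → 0.
Net: −57 + 0 = -¥57 billion.

-¥57 billion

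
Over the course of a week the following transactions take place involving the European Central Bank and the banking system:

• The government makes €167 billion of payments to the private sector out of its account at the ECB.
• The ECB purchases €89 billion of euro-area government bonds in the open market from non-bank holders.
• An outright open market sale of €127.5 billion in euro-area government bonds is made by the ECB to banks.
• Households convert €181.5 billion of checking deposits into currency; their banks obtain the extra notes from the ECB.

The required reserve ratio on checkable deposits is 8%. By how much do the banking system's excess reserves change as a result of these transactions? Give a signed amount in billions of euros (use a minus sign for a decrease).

Government spending €167 billion: reserves +€167B, deposits +€167B.
Asset purchase (from non-banks) €89 billion: reserves +€89B, deposits +€89B.
OMO sale (to banks) €127.5 billion: reserves −€127.5B, deposits 0.
Currency withdrawal €181.5 billion: reserves −€181.5B, deposits −€181.5B.
Totals: Δreserves = −€53B, Δdeposits = +€74.5B.
Δrequired reserves = 8% × +€74.5B = +€5.96B.
Δexcess reserves = Δreserves − Δrequired = −€53B − (+€5.96B) = -€58.96 billion.

-€58.96 billion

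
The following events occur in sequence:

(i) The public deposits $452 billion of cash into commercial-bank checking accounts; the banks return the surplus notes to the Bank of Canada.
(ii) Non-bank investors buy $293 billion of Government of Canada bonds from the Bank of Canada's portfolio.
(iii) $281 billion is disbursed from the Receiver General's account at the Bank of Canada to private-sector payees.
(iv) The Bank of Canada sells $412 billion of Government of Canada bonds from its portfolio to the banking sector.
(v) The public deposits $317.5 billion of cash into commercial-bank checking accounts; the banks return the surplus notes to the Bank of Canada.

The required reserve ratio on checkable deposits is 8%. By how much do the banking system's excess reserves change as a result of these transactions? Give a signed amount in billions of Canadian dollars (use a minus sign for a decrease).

+$284.9 billion

Currency deposit $452 billion: reserves +$452B, deposits +$452B.
Asset sale (to non-banks) $293 billion: reserves −$293B, deposits −$293B.
Government spending $281 billion: reserves +$281B, deposits +$281B.
OMO sale (to banks) $412 billion: reserves −$412B, deposits 0.
Currency deposit $317.5 billion: reserves +$317.5B, deposits +$317.5B.
Totals: Δreserves = +$345.5B, Δdeposits = +$757.5B.
Δrequired reserves = 8% × +$757.5B = +$60.6B.
Δexcess reserves = Δreserves − Δrequired = +$345.5B − (+$60.6B) = +$284.9 billion.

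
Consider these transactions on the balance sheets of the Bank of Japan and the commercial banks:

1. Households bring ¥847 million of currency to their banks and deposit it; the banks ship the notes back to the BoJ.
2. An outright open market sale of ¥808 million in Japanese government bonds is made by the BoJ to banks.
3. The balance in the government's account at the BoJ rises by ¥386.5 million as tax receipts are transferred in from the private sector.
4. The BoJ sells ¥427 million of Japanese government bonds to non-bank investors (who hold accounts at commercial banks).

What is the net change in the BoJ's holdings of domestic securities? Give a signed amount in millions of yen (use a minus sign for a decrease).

BoJ balance sheet:
  Assets:      Securities −¥1235M
  Liabilities: Bank reserves −¥774.5M, Currency in circulation −¥847M, Government deposits +¥386.5M
Commercial banking system:
  Assets:      Reserves at CB −¥774.5M, Securities +¥808M
  Liabilities: Checkable deposits +¥33.5M
So the change in the BoJ's holdings of domestic securities is -¥1235 million.

-¥1235 million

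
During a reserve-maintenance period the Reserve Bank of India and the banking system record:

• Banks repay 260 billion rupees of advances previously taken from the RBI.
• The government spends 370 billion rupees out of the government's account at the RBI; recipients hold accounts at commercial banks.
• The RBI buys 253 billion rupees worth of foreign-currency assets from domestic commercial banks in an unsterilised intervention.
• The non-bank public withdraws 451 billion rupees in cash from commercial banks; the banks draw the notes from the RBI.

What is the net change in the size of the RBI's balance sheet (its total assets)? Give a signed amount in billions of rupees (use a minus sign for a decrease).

Discount-window repayment 260 billion rupees: an RBI asset is shed → −260B.
Government spending 370 billion rupees: only the composition of liabilities changes → 0.
FX purchase 253 billion rupees: an RBI asset is acquired → +253B.
Currency withdrawal 451 billion rupees: only the composition of liabilities changes → 0.
Net: −260 + 0 + 253 + 0 = -7 billion.

-7 billion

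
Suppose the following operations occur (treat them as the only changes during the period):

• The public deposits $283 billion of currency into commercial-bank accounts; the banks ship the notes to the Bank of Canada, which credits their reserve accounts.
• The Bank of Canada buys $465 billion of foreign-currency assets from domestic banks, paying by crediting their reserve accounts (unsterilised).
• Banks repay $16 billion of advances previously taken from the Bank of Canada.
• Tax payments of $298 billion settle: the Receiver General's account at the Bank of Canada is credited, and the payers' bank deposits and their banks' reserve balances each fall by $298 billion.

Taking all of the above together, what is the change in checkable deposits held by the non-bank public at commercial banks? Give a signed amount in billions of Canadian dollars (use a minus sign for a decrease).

-$15 billion

Currency deposit $283 billion: non-bank counterparties' bank balances rise → +$283B.
FX purchase $465 billion: the counterparty is a bank, so public deposits are unchanged → 0.
Discount-window repayment $16 billion: the counterparty is a bank, so public deposits are unchanged → 0.
Government account inflow $298 billion: non-bank counterparties' bank balances fall → −$298B.
Net: 283 + 0 + 0 − 298 = -$15 billion.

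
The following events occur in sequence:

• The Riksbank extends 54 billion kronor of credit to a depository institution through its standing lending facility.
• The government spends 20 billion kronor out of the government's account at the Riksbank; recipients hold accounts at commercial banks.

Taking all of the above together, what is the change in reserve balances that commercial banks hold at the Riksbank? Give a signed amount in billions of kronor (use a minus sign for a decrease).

+74 billion

Riksbank balance sheet:
  Assets:      Loans to banks +54B
  Liabilities: Bank reserves +74B, Government deposits −20B
So the change in reserve balances that commercial banks hold at the Riksbank is +74 billion.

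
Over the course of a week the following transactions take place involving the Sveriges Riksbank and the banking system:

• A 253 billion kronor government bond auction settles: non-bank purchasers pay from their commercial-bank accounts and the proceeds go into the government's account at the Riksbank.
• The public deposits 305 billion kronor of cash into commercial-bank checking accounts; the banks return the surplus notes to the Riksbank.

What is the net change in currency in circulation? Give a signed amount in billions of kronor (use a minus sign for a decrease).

-305 billion

Government account inflow 253 billion kronor: no currency enters or leaves circulation → 0.
Currency deposit 305 billion kronor: notes return to the central bank → −305B.
Net: 0 − 305 = -305 billion.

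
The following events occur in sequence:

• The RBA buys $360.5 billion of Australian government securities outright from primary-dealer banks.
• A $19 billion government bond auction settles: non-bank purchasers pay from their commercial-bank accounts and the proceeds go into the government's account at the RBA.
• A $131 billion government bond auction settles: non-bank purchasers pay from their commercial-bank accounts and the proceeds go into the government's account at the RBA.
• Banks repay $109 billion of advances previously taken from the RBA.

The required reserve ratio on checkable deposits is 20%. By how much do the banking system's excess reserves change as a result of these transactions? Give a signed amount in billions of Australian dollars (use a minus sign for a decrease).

OMO purchase (from banks) $360.5 billion: reserves +$360.5B, deposits 0.
Government account inflow $19 billion: reserves −$19B, deposits −$19B.
Government account inflow $131 billion: reserves −$131B, deposits −$131B.
Discount-window repayment $109 billion: reserves −$109B, deposits 0.
Totals: Δreserves = +$101.5B, Δdeposits = −$150B.
Δrequired reserves = 20% × −$150B = −$30B.
Δexcess reserves = Δreserves − Δrequired = +$101.5B − (−$30B) = +$131.5 billion.

+$131.5 billion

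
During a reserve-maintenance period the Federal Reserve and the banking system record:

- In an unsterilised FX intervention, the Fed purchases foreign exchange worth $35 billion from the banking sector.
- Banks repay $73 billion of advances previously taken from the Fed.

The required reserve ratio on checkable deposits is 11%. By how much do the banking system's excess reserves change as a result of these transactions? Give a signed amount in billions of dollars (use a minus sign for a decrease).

-$38 billion

FX purchase $35 billion: reserves +$35B, deposits 0.
Discount-window repayment $73 billion: reserves −$73B, deposits 0.
Totals: Δreserves = −$38B, Δdeposits = 0.
Δrequired reserves = 11% × 0 = 0.
Δexcess reserves = Δreserves − Δrequired = −$38B − (0) = -$38 billion.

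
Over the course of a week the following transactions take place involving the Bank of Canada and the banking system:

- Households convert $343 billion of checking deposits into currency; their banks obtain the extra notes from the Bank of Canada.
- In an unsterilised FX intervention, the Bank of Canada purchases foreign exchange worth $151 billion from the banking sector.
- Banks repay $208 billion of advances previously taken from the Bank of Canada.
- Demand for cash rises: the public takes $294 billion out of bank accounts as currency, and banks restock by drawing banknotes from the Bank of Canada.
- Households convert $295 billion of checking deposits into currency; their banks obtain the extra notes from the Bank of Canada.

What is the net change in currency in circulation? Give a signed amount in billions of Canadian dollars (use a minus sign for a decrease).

Currency withdrawal $343 billion: notes leave the central bank → +$343B.
FX purchase $151 billion: no currency enters or leaves circulation → 0.
Discount-window repayment $208 billion: no currency enters or leaves circulation → 0.
Currency withdrawal $294 billion: notes leave the central bank → +$294B.
Currency withdrawal $295 billion: notes leave the central bank → +$295B.
Net: 343 + 0 + 0 + 294 + 295 = +$932 billion.

+$932 billion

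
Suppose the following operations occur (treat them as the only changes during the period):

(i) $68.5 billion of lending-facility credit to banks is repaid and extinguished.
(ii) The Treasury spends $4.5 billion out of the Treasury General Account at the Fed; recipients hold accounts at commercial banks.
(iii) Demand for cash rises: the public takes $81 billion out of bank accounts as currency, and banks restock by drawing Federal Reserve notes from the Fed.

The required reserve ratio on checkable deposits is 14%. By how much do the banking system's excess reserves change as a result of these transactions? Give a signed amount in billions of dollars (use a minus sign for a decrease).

Discount-window repayment $68.5 billion: reserves −$68.5B, deposits 0.
Government spending $4.5 billion: reserves +$4.5B, deposits +$4.5B.
Currency withdrawal $81 billion: reserves −$81B, deposits −$81B.
Totals: Δreserves = −$145B, Δdeposits = −$76.5B.
Δrequired reserves = 14% × −$76.5B = −$10.71B.
Δexcess reserves = Δreserves − Δrequired = −$145B − (−$10.71B) = -$134.29 billion.

-$134.29 billion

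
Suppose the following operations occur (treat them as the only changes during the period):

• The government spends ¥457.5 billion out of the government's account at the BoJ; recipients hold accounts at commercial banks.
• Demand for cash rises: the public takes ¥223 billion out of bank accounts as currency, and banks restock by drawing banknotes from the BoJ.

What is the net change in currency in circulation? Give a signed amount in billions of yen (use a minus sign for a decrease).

BoJ balance sheet:
  Assets:      no change
  Liabilities: Bank reserves +¥234.5B, Currency in circulation +¥223B, Government deposits −¥457.5B
Commercial banking system:
  Assets:      Reserves at CB +¥234.5B
  Liabilities: Checkable deposits +¥234.5B
So the change in currency in circulation is +¥223 billion.

+¥223 billion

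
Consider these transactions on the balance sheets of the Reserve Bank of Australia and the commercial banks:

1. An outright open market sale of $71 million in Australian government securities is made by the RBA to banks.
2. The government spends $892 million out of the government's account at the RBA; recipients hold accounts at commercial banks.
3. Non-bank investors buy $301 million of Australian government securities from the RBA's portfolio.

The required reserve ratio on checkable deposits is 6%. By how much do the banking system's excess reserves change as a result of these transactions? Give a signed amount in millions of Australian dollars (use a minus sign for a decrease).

OMO sale (to banks) $71 million: reserves −$71M, deposits 0.
Government spending $892 million: reserves +$892M, deposits +$892M.
Asset sale (to non-banks) $301 million: reserves −$301M, deposits −$301M.
Totals: Δreserves = +$520M, Δdeposits = +$591M.
Δrequired reserves = 6% × +$591M = +$35.46M.
Δexcess reserves = Δreserves − Δrequired = +$520M − (+$35.46M) = +$484.54 million.

+$484.54 million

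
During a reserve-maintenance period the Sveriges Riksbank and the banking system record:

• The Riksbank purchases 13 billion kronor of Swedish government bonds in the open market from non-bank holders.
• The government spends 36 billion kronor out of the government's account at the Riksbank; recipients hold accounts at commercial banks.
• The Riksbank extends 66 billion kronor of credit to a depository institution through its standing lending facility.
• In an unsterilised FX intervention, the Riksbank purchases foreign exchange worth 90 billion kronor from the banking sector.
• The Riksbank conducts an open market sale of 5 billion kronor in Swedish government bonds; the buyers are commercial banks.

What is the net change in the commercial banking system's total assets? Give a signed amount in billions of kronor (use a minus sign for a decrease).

+115 billion

Asset purchase (from non-banks) 13 billion kronor: bank balance sheets expand → +13B.
Government spending 36 billion kronor: bank balance sheets expand → +36B.
Discount-window loan 66 billion kronor: bank balance sheets expand → +66B.
FX purchase 90 billion kronor: just an asset swap on bank balance sheets → 0.
OMO sale (to banks) 5 billion kronor: just an asset swap on bank balance sheets → 0.
Net: 13 + 36 + 66 + 0 + 0 = +115 billion.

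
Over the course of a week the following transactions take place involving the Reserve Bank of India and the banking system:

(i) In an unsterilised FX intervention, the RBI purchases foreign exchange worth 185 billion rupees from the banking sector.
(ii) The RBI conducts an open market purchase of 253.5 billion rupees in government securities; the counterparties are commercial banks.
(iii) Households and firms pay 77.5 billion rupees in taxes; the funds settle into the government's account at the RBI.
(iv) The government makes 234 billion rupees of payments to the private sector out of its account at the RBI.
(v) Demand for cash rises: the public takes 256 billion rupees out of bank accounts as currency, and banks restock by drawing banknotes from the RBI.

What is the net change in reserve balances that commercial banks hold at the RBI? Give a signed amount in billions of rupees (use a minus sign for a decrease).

FX purchase 185 billion rupees: the RBI pays by crediting reserve accounts → +185B.
OMO purchase (from banks) 253.5 billion rupees: the RBI pays by crediting reserve accounts → +253.5B.
Government account inflow 77.5 billion rupees: funds move from bank reserves into the government account → −77.5B.
Government spending 234 billion rupees: government payments flow into bank reserve accounts → +234B.
Currency withdrawal 256 billion rupees: banks swap reserves for currency → −256B.
Net: 185 + 253.5 − 77.5 + 234 − 256 = +339 billion.

+339 billion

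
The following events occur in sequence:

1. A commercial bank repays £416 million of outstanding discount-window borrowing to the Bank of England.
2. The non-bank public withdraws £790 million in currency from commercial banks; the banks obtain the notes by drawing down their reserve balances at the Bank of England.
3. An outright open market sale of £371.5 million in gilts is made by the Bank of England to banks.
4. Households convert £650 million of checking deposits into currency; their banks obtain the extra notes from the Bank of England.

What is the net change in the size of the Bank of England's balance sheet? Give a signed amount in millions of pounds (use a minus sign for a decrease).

Bank of England balance sheet:
  Assets:      Securities −£371.5M, Loans to banks −£416M
  Liabilities: Bank reserves −£2227.5M, Currency in circulation +£1440M
Commercial banking system:
  Assets:      Reserves at CB −£2227.5M, Securities +£371.5M
  Liabilities: Checkable deposits −£1440M, Borrowings from CB −£416M
Change in total Bank of England assets = -£787.5 million.

-£787.5 million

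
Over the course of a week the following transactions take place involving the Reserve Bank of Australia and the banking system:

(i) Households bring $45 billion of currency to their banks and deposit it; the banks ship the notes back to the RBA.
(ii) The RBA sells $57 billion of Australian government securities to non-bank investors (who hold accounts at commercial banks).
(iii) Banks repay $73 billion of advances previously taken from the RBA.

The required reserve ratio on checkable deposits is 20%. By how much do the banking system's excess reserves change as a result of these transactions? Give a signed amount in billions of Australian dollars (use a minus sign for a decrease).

-$82.6 billion

Currency deposit $45 billion: reserves +$45B, deposits +$45B.
Asset sale (to non-banks) $57 billion: reserves −$57B, deposits −$57B.
Discount-window repayment $73 billion: reserves −$73B, deposits 0.
Totals: Δreserves = −$85B, Δdeposits = −$12B.
Δrequired reserves = 20% × −$12B = −$2.4B.
Δexcess reserves = Δreserves − Δrequired = −$85B − (−$2.4B) = -$82.6 billion.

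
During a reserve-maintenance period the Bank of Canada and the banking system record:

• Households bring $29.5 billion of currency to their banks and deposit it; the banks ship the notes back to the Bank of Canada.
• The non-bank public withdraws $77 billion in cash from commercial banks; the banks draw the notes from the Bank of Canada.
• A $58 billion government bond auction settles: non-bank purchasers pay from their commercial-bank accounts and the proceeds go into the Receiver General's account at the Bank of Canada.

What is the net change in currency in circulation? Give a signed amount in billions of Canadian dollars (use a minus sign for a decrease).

Currency deposit $29.5 billion: notes return to the central bank → −$29.5B.
Currency withdrawal $77 billion: notes leave the central bank → +$77B.
Government account inflow $58 billion: no currency enters or leaves circulation → 0.
Net: −29.5 + 77 + 0 = +$47.5 billion.

+$47.5 billion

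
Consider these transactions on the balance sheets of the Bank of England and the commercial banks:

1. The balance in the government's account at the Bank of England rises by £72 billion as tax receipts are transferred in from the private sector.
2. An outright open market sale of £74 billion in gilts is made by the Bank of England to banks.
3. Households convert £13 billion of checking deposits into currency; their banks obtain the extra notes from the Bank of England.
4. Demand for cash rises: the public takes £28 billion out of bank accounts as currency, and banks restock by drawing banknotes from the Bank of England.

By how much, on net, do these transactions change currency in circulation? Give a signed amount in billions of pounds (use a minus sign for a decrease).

Government account inflow £72 billion: no currency enters or leaves circulation → 0.
OMO sale (to banks) £74 billion: no currency enters or leaves circulation → 0.
Currency withdrawal £13 billion: notes leave the central bank → +£13B.
Currency withdrawal £28 billion: notes leave the central bank → +£28B.
Net: 0 + 0 + 13 + 28 = +£41 billion.

+£41 billion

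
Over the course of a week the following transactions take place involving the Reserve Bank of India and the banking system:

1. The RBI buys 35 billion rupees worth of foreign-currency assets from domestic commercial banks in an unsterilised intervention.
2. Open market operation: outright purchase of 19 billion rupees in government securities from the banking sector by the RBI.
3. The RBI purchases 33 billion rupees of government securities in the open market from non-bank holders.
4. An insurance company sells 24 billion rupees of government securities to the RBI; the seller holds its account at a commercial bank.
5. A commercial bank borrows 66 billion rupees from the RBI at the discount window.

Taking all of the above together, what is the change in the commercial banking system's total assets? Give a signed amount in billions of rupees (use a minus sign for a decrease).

RBI balance sheet:
  Assets:      Securities +76B, Loans to banks +66B, Foreign assets +35B
  Liabilities: Bank reserves +177B
Commercial banking system:
  Assets:      Reserves at CB +177B, Securities −19B, Foreign assets −35B
  Liabilities: Checkable deposits +57B, Borrowings from CB +66B
Change in total bank assets = +123 billion.

+123 billion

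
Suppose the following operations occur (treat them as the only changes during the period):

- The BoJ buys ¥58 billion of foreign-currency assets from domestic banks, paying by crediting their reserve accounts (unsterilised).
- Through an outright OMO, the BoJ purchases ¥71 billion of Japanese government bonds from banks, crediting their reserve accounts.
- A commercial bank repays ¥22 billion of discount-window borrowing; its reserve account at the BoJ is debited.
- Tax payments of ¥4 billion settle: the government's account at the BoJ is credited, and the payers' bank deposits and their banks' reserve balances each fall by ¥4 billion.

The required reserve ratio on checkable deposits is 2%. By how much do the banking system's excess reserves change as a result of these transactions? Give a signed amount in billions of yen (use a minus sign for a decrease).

+¥103.08 billion

FX purchase ¥58 billion: reserves +¥58B, deposits 0.
OMO purchase (from banks) ¥71 billion: reserves +¥71B, deposits 0.
Discount-window repayment ¥22 billion: reserves −¥22B, deposits 0.
Government account inflow ¥4 billion: reserves −¥4B, deposits −¥4B.
Totals: Δreserves = +¥103B, Δdeposits = −¥4B.
Δrequired reserves = 2% × −¥4B = −¥0.08B.
Δexcess reserves = Δreserves − Δrequired = +¥103B − (−¥0.08B) = +¥103.08 billion.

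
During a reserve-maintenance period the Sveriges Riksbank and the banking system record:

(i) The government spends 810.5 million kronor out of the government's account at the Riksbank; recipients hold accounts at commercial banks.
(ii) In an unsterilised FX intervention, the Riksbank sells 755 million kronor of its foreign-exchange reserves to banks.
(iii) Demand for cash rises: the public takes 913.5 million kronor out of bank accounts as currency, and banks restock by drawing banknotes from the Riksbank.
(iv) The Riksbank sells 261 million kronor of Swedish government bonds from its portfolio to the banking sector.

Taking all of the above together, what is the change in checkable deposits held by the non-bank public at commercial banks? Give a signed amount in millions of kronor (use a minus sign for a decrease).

Government spending 810.5 million kronor: non-bank counterparties' bank balances rise → +810.5M.
FX sale 755 million kronor: the counterparty is a bank, so public deposits are unchanged → 0.
Currency withdrawal 913.5 million kronor: non-bank counterparties' bank balances fall → −913.5M.
OMO sale (to banks) 261 million kronor: the counterparty is a bank, so public deposits are unchanged → 0.
Net: 810.5 + 0 − 913.5 + 0 = -103 million.

-103 million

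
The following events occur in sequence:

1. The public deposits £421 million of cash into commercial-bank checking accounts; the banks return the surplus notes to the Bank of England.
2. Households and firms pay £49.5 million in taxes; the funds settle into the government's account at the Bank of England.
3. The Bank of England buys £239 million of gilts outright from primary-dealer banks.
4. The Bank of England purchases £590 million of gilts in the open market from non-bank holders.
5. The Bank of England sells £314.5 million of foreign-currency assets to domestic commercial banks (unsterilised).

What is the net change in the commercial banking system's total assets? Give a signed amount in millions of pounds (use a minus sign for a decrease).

Bank of England balance sheet:
  Assets:      Securities +£829M, Foreign assets −£314.5M
  Liabilities: Bank reserves +£886M, Currency in circulation −£421M, Government deposits +£49.5M
Commercial banking system:
  Assets:      Reserves at CB +£886M, Securities −£239M, Foreign assets +£314.5M
  Liabilities: Checkable deposits +£961.5M
Change in total bank assets = +£961.5 million.

+£961.5 million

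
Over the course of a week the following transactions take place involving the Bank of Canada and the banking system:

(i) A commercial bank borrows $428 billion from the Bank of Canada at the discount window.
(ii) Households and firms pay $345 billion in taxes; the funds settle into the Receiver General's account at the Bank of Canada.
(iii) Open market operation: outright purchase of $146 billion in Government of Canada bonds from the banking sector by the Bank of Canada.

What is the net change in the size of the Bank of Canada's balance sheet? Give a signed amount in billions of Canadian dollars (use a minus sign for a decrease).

+$574 billion

Discount-window loan $428 billion: a Bank of Canada asset is acquired → +$428B.
Government account inflow $345 billion: only the composition of liabilities changes → 0.
OMO purchase (from banks) $146 billion: a Bank of Canada asset is acquired → +$146B.
Net: 428 + 0 + 146 = +$574 billion.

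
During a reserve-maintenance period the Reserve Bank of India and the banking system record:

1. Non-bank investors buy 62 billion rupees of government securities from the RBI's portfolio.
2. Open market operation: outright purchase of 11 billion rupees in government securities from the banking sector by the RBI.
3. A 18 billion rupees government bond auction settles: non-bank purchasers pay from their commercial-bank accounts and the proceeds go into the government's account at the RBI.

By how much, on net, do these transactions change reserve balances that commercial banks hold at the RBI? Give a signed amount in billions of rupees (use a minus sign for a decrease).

-69 billion

Asset sale (to non-banks) 62 billion rupees: the non-bank buyers' banks settle from reserves → −62B.
OMO purchase (from banks) 11 billion rupees: the RBI pays by crediting reserve accounts → +11B.
Government account inflow 18 billion rupees: funds move from bank reserves into the government account → −18B.
Net: −62 + 11 − 18 = -69 billion.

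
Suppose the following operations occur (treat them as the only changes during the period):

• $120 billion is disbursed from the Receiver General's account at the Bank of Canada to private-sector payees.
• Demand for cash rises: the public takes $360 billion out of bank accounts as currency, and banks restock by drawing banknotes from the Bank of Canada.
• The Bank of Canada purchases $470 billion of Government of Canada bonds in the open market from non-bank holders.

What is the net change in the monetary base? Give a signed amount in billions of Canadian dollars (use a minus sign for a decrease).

Bank of Canada balance sheet:
  Assets:      Securities +$470B
  Liabilities: Bank reserves +$230B, Currency in circulation +$360B, Government deposits −$120B
Commercial banking system:
  Assets:      Reserves at CB +$230B
  Liabilities: Checkable deposits +$230B
Monetary base = currency + reserves: +$360B + (+$230B) = +$590 billion.

+$590 billion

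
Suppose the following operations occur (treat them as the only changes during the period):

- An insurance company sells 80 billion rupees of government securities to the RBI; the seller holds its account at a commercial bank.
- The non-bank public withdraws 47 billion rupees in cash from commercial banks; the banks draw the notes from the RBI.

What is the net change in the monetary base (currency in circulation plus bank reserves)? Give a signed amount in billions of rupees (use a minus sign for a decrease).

Asset purchase (from non-banks) 80 billion rupees: RBI balance sheet expands → +80B.
Currency withdrawal 47 billion rupees: just a shift between currency and reserves — both are base money → 0.
Net: 80 + 0 = +80 billion.

+80 billion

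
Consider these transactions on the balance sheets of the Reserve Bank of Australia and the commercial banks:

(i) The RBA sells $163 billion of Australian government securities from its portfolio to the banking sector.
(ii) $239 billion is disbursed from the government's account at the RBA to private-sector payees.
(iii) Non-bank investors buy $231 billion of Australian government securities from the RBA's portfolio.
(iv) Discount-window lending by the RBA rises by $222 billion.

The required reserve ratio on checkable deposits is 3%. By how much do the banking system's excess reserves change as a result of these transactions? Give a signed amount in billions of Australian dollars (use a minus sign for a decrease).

+$66.76 billion

OMO sale (to banks) $163 billion: reserves −$163B, deposits 0.
Government spending $239 billion: reserves +$239B, deposits +$239B.
Asset sale (to non-banks) $231 billion: reserves −$231B, deposits −$231B.
Discount-window loan $222 billion: reserves +$222B, deposits 0.
Totals: Δreserves = +$67B, Δdeposits = +$8B.
Δrequired reserves = 3% × +$8B = +$0.24B.
Δexcess reserves = Δreserves − Δrequired = +$67B − (+$0.24B) = +$66.76 billion.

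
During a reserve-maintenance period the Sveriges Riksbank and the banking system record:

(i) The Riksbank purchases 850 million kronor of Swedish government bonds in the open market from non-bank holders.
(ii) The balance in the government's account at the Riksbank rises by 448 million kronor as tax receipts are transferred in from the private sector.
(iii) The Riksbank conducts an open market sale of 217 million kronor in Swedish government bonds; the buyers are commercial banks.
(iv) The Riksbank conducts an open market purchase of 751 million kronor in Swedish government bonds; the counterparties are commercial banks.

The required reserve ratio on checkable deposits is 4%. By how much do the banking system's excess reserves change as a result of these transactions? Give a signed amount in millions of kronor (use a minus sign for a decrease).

+919.92 million

Asset purchase (from non-banks) 850 million kronor: reserves +850M, deposits +850M.
Government account inflow 448 million kronor: reserves −448M, deposits −448M.
OMO sale (to banks) 217 million kronor: reserves −217M, deposits 0.
OMO purchase (from banks) 751 million kronor: reserves +751M, deposits 0.
Totals: Δreserves = +936M, Δdeposits = +402M.
Δrequired reserves = 4% × +402M = +16.08M.
Δexcess reserves = Δreserves − Δrequired = +936M − (+16.08M) = +919.92 million.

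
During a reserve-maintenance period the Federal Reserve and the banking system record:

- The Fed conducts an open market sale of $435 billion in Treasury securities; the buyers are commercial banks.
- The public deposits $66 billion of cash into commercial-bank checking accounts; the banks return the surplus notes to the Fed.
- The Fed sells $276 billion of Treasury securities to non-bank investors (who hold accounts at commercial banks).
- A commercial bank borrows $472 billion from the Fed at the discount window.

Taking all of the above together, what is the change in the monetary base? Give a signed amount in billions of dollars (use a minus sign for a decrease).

-$239 billion

Fed balance sheet:
  Assets:      Securities −$711B, Loans to banks +$472B
  Liabilities: Bank reserves −$173B, Currency in circulation −$66B
Commercial banking system:
  Assets:      Reserves at CB −$173B, Securities +$435B
  Liabilities: Checkable deposits −$210B, Borrowings from CB +$472B
Monetary base = currency + reserves: −$66B + (−$173B) = -$239 billion.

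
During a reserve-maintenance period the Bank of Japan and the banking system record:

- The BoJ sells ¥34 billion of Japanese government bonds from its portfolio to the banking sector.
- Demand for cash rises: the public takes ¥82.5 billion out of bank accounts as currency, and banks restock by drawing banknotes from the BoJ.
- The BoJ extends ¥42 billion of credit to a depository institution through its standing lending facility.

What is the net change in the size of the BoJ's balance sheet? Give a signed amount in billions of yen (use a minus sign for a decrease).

BoJ balance sheet:
  Assets:      Securities −¥34B, Loans to banks +¥42B
  Liabilities: Bank reserves −¥74.5B, Currency in circulation +¥82.5B
Change in total BoJ assets = +¥8 billion.

+¥8 billion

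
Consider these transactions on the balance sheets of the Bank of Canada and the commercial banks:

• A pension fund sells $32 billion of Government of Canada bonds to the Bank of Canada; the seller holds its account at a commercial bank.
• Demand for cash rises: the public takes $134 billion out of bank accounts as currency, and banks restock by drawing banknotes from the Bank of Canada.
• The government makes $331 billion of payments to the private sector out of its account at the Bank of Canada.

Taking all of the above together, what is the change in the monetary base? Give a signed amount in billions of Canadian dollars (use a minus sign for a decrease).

Bank of Canada balance sheet:
  Assets:      Securities +$32B
  Liabilities: Bank reserves +$229B, Currency in circulation +$134B, Government deposits −$331B
Monetary base = currency + reserves: +$134B + (+$229B) = +$363 billion.

+$363 billion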